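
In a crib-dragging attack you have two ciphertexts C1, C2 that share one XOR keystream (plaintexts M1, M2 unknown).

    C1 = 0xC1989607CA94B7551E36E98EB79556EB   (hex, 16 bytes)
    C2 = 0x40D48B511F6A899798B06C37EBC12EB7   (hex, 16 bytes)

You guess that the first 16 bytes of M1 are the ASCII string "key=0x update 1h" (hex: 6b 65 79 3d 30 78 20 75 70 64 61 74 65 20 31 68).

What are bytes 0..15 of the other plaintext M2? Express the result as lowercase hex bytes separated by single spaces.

First, C1 ⊕ C2 = (M1 ⊕ K) ⊕ (M2 ⊕ K) = M1 ⊕ M2, so the key drops out. Then M2 = (M1 ⊕ M2) ⊕ M1 over the first 16 bytes.
byte 0: (c1 xor 40) xor 6b = 81 xor 6b = ea
byte 1: (98 xor d4) xor 65 = 4c xor 65 = 29
byte 2: (96 xor 8b) xor 79 = 1d xor 79 = 64
byte 3: (07 xor 51) xor 3d = 56 xor 3d = 6b
byte 4: (ca xor 1f) xor 30 = d5 xor 30 = e5
byte 5: (94 xor 6a) xor 78 = fe xor 78 = 86
byte 6: (b7 xor 89) xor 20 = 3e xor 20 = 1e
byte 7: (55 xor 97) xor 75 = c2 xor 75 = b7
byte 8: (1e xor 98) xor 70 = 86 xor 70 = f6
byte 9: (36 xor b0) xor 64 = 86 xor 64 = e2
byte 10: (e9 xor 6c) xor 61 = 85 xor 61 = e4
byte 11: (8e xor 37) xor 74 = b9 xor 74 = cd
byte 12: (b7 xor eb) xor 65 = 5c xor 65 = 39
byte 13: (95 xor c1) xor 20 = 54 xor 20 = 74
byte 14: (56 xor 2e) xor 31 = 78 xor 31 = 49
byte 15: (eb xor b7) xor 68 = 5c xor 68 = 34

ea 29 64 6b e5 86 1e b7 f6 e2 e4 cd 39 74 49 34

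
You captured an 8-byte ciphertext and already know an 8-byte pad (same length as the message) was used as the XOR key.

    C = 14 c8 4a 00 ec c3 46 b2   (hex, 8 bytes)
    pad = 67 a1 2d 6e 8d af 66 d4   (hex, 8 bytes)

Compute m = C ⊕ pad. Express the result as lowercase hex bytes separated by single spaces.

73 69 67 6e 61 6c 20 66

XOR is its own inverse, so applying the key byte-wise gives the result directly.
byte 0:  20 ⊕ 103 = 115
byte 1: 200 ⊕ 161 = 105
byte 2:  74 ⊕  45 = 103
byte 3:   0 ⊕ 110 = 110
byte 4: 236 ⊕ 141 =  97
byte 5: 195 ⊕ 175 = 108
byte 6:  70 ⊕ 102 =  32
byte 7: 178 ⊕ 212 = 102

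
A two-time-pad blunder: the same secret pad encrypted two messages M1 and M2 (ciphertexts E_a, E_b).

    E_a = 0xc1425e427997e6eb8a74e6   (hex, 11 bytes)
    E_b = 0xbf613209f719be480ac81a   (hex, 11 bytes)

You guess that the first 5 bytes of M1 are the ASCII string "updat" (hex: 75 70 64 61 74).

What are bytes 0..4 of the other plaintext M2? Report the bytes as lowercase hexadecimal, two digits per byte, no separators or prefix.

0b53082afa

First, E_a ⊕ E_b = (M1 ⊕ K) ⊕ (M2 ⊕ K) = M1 ⊕ M2, so the key drops out. Then M2 = (M1 ⊕ M2) ⊕ M1 over the first 5 bytes.
byte 0: (c1 XOR bf) XOR 75 = 7e XOR 75 = 0b
byte 1: (42 XOR 61) XOR 70 = 23 XOR 70 = 53
byte 2: (5e XOR 32) XOR 64 = 6c XOR 64 = 08
byte 3: (42 XOR 09) XOR 61 = 4b XOR 61 = 2a
byte 4: (79 XOR f7) XOR 74 = 8e XOR 74 = fa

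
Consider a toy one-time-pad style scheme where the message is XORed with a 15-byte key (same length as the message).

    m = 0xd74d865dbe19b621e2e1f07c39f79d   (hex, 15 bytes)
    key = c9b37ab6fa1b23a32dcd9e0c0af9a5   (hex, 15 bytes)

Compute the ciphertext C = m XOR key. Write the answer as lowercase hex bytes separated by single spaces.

215 XOR 201 =  30
 77 XOR 179 = 254
134 XOR 122 = 252
 93 XOR 182 = 235
190 XOR 250 =  68
 25 XOR  27 =   2
182 XOR  35 = 149
 33 XOR 163 = 130
226 XOR  45 = 207
225 XOR 205 =  44
240 XOR 158 = 110
124 XOR  12 = 112
 57 XOR  10 =  51
247 XOR 249 =  14
157 XOR 165 =  56

1e fe fc eb 44 02 95 82 cf 2c 6e 70 33 0e 38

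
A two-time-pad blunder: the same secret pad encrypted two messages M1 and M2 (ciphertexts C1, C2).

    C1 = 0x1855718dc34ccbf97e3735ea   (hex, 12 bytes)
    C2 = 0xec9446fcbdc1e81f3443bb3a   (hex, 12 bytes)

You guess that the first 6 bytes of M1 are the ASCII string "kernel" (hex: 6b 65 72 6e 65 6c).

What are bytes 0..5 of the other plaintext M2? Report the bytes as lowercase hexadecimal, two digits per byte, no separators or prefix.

First, C1 ⊕ C2 = (M1 ⊕ K) ⊕ (M2 ⊕ K) = M1 ⊕ M2, so the key drops out. Then M2 = (M1 ⊕ M2) ⊕ M1 over the first 6 bytes.
byte 0: (18 ⊕ ec) ⊕ 6b = f4 ⊕ 6b = 9f
byte 1: (55 ⊕ 94) ⊕ 65 = c1 ⊕ 65 = a4
byte 2: (71 ⊕ 46) ⊕ 72 = 37 ⊕ 72 = 45
byte 3: (8d ⊕ fc) ⊕ 6e = 71 ⊕ 6e = 1f
byte 4: (c3 ⊕ bd) ⊕ 65 = 7e ⊕ 65 = 1b
byte 5: (4c ⊕ c1) ⊕ 6c = 8d ⊕ 6c = e1

9fa4451f1be1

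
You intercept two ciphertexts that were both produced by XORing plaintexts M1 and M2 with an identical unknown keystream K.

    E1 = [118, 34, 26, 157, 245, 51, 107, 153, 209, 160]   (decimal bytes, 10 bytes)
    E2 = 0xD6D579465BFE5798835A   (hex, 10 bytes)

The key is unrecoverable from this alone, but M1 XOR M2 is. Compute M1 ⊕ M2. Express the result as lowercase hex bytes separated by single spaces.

a0 f7 63 db ae cd 3c 01 52 fa

E1 ⊕ E2 = (M1 ⊕ K) ⊕ (M2 ⊕ K) = M1 ⊕ M2 — the shared key cancels under XOR.
byte 0: 76 xor d6 = a0
byte 1: 22 xor d5 = f7
byte 2: 1a xor 79 = 63
byte 3: 9d xor 46 = db
byte 4: f5 xor 5b = ae
byte 5: 33 xor fe = cd
byte 6: 6b xor 57 = 3c
byte 7: 99 xor 98 = 01
byte 8: d1 xor 83 = 52
byte 9: a0 xor 5a = fa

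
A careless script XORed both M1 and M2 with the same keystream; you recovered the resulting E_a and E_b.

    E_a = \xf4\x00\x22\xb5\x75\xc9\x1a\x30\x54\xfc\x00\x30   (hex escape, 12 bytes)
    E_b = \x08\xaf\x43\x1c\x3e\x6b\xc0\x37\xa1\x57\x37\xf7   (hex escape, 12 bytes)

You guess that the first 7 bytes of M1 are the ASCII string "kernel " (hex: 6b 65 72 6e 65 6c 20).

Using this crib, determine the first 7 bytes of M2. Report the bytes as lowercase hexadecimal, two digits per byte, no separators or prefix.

97ca13c72ecefa

First, E_a ⊕ E_b = (M1 ⊕ K) ⊕ (M2 ⊕ K) = M1 ⊕ M2, so the key drops out. Then M2 = (M1 ⊕ M2) ⊕ M1 over the first 7 bytes.
byte 0: (f4 XOR 08) XOR 6b = fc XOR 6b = 97
byte 1: (00 XOR af) XOR 65 = af XOR 65 = ca
byte 2: (22 XOR 43) XOR 72 = 61 XOR 72 = 13
byte 3: (b5 XOR 1c) XOR 6e = a9 XOR 6e = c7
byte 4: (75 XOR 3e) XOR 65 = 4b XOR 65 = 2e
byte 5: (c9 XOR 6b) XOR 6c = a2 XOR 6c = ce
byte 6: (1a XOR c0) XOR 20 = da XOR 20 = fa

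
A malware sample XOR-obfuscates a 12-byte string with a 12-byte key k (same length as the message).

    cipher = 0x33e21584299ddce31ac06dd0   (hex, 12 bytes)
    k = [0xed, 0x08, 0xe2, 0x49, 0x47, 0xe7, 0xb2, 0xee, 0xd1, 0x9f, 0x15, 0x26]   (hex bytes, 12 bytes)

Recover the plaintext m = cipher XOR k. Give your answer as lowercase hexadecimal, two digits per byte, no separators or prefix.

deeaf7cd6e7a6e0dcb5f78f6

33 XOR ed = de
e2 XOR 08 = ea
15 XOR e2 = f7
84 XOR 49 = cd
29 XOR 47 = 6e
9d XOR e7 = 7a
dc XOR b2 = 6e
e3 XOR ee = 0d
1a XOR d1 = cb
c0 XOR 9f = 5f
6d XOR 15 = 78
d0 XOR 26 = f6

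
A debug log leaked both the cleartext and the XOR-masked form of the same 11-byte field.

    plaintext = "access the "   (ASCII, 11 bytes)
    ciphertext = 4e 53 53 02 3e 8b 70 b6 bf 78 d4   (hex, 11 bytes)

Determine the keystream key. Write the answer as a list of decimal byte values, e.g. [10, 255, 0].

[47, 48, 48, 103, 77, 248, 80, 194, 215, 29, 244]

Since ciphertext = plaintext ⊕ key, XORing both sides with plaintext gives key = plaintext ⊕ ciphertext.
61 ⊕ 4e = 2f
63 ⊕ 53 = 30
63 ⊕ 53 = 30
65 ⊕ 02 = 67
73 ⊕ 3e = 4d
73 ⊕ 8b = f8
20 ⊕ 70 = 50
74 ⊕ b6 = c2
68 ⊕ bf = d7
65 ⊕ 78 = 1d
20 ⊕ d4 = f4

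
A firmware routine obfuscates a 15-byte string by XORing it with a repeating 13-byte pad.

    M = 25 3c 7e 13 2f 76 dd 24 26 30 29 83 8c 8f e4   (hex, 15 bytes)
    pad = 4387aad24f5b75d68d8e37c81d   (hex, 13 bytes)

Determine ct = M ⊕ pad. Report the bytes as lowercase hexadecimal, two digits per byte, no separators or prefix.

The 13-byte key repeats, so the effective keystream is 43 87 aa d2 4f 5b 75 d6 8d 8e 37 c8 1d 43 87.
byte 0: 00100101 ⊕ 01000011 = 01100110
byte 1: 00111100 ⊕ 10000111 = 10111011
byte 2: 01111110 ⊕ 10101010 = 11010100
byte 3: 00010011 ⊕ 11010010 = 11000001
byte 4: 00101111 ⊕ 01001111 = 01100000
byte 5: 01110110 ⊕ 01011011 = 00101101
byte 6: 11011101 ⊕ 01110101 = 10101000
byte 7: 00100100 ⊕ 11010110 = 11110010
byte 8: 00100110 ⊕ 10001101 = 10101011
byte 9: 00110000 ⊕ 10001110 = 10111110
byte 10: 00101001 ⊕ 00110111 = 00011110
byte 11: 10000011 ⊕ 11001000 = 01001011
byte 12: 10001100 ⊕ 00011101 = 10010001
byte 13: 10001111 ⊕ 01000011 = 11001100
byte 14: 11100100 ⊕ 10000111 = 01100011

66bbd4c1602da8f2abbe1e4b91cc63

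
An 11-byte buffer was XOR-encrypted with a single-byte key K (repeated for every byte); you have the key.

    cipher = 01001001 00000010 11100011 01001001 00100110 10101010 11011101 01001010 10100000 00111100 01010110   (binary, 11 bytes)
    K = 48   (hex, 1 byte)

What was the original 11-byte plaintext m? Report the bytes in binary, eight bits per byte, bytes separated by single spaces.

00000001 01001010 10101011 00000001 01101110 11100010 10010101 00000010 11101000 01110100 00011110

The 1-byte key repeats, so the effective keystream is 48 48 48 48 48 48 48 48 48 48 48.
byte 0: 49 ⊕ 48 = 01
byte 1: 02 ⊕ 48 = 4a
byte 2: e3 ⊕ 48 = ab
byte 3: 49 ⊕ 48 = 01
byte 4: 26 ⊕ 48 = 6e
byte 5: aa ⊕ 48 = e2
byte 6: dd ⊕ 48 = 95
byte 7: 4a ⊕ 48 = 02
byte 8: a0 ⊕ 48 = e8
byte 9: 3c ⊕ 48 = 74
byte 10: 56 ⊕ 48 = 1e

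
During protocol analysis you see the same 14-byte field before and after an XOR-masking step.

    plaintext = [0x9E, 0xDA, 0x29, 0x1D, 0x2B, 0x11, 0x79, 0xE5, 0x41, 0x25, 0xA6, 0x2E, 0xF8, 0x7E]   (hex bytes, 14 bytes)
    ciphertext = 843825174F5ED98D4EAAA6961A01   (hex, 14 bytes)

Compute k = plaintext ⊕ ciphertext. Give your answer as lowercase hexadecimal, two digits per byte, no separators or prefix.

1ae20c0a644fa0680f8f00b8e27f

Since ciphertext = plaintext ⊕ k, XORing both sides with plaintext gives k = plaintext ⊕ ciphertext.
9e ^ 84 = 1a
da ^ 38 = e2
29 ^ 25 = 0c
1d ^ 17 = 0a
2b ^ 4f = 64
11 ^ 5e = 4f
79 ^ d9 = a0
e5 ^ 8d = 68
41 ^ 4e = 0f
25 ^ aa = 8f
a6 ^ a6 = 00
2e ^ 96 = b8
f8 ^ 1a = e2
7e ^ 01 = 7f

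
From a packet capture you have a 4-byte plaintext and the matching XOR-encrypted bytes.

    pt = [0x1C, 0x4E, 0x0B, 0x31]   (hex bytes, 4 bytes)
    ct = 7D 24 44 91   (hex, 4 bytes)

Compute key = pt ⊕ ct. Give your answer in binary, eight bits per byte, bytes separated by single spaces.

Since ct = pt ⊕ key, XORing both sides with pt gives key = pt ⊕ ct.
1c ⊕ 7d = 61
4e ⊕ 24 = 6a
0b ⊕ 44 = 4f
31 ⊕ 91 = a0

01100001 01101010 01001111 10100000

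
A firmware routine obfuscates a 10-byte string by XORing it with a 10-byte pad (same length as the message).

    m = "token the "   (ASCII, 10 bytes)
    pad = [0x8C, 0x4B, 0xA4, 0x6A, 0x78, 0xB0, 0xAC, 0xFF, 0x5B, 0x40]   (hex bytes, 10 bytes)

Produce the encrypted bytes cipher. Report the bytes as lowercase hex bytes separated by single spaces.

XOR is its own inverse, so applying the key byte-wise gives the result directly.
byte 0: 01110100 ⊕ 10001100 = 11111000
byte 1: 01101111 ⊕ 01001011 = 00100100
byte 2: 01101011 ⊕ 10100100 = 11001111
byte 3: 01100101 ⊕ 01101010 = 00001111
byte 4: 01101110 ⊕ 01111000 = 00010110
byte 5: 00100000 ⊕ 10110000 = 10010000
byte 6: 01110100 ⊕ 10101100 = 11011000
byte 7: 01101000 ⊕ 11111111 = 10010111
byte 8: 01100101 ⊕ 01011011 = 00111110
byte 9: 00100000 ⊕ 01000000 = 01100000

f8 24 cf 0f 16 90 d8 97 3e 60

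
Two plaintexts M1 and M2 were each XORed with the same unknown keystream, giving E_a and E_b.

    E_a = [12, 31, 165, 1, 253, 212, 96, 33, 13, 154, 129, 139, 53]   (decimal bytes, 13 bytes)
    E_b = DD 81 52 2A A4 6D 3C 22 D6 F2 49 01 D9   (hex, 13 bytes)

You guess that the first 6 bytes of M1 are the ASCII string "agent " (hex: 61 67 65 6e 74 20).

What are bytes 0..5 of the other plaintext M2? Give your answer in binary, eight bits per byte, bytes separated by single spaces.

10110000 11111001 10010010 01000101 00101101 10011001

First, E_a ⊕ E_b = (M1 ⊕ K) ⊕ (M2 ⊕ K) = M1 ⊕ M2, so the key drops out. Then M2 = (M1 ⊕ M2) ⊕ M1 over the first 6 bytes.
byte 0: (0c ^ dd) ^ 61 = d1 ^ 61 = b0
byte 1: (1f ^ 81) ^ 67 = 9e ^ 67 = f9
byte 2: (a5 ^ 52) ^ 65 = f7 ^ 65 = 92
byte 3: (01 ^ 2a) ^ 6e = 2b ^ 6e = 45
byte 4: (fd ^ a4) ^ 74 = 59 ^ 74 = 2d
byte 5: (d4 ^ 6d) ^ 20 = b9 ^ 20 = 99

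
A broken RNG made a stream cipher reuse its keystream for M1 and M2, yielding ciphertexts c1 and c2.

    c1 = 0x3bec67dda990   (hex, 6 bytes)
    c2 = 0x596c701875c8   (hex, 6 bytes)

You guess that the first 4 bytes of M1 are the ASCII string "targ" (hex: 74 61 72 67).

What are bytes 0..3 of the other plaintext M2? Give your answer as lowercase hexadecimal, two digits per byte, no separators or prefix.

16e165a2

First, c1 ⊕ c2 = (M1 ⊕ K) ⊕ (M2 ⊕ K) = M1 ⊕ M2, so the key drops out. Then M2 = (M1 ⊕ M2) ⊕ M1 over the first 4 bytes.
byte 0: (3b xor 59) xor 74 = 62 xor 74 = 16
byte 1: (ec xor 6c) xor 61 = 80 xor 61 = e1
byte 2: (67 xor 70) xor 72 = 17 xor 72 = 65
byte 3: (dd xor 18) xor 67 = c5 xor 67 = a2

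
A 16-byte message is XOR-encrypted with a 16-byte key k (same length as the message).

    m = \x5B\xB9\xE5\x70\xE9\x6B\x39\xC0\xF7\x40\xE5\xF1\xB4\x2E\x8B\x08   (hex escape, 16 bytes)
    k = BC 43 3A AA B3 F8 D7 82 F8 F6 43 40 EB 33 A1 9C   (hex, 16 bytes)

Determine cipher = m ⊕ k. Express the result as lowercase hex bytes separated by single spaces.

XOR is its own inverse, so applying the key byte-wise gives the result directly.
01011011 xor 10111100 = 11100111
10111001 xor 01000011 = 11111010
11100101 xor 00111010 = 11011111
01110000 xor 10101010 = 11011010
11101001 xor 10110011 = 01011010
01101011 xor 11111000 = 10010011
00111001 xor 11010111 = 11101110
11000000 xor 10000010 = 01000010
11110111 xor 11111000 = 00001111
01000000 xor 11110110 = 10110110
11100101 xor 01000011 = 10100110
11110001 xor 01000000 = 10110001
10110100 xor 11101011 = 01011111
00101110 xor 00110011 = 00011101
10001011 xor 10100001 = 00101010
00001000 xor 10011100 = 10010100

e7 fa df da 5a 93 ee 42 0f b6 a6 b1 5f 1d 2a 94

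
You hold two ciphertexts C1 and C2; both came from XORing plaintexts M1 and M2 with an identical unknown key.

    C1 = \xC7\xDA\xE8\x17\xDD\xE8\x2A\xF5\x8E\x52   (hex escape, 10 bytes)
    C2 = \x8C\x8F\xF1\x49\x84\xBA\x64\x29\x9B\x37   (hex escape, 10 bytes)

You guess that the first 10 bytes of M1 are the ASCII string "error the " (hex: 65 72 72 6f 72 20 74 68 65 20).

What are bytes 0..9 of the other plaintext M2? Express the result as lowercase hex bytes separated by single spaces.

First, C1 ⊕ C2 = (M1 ⊕ K) ⊕ (M2 ⊕ K) = M1 ⊕ M2, so the key drops out. Then M2 = (M1 ⊕ M2) ⊕ M1 over the first 10 bytes.
byte 0: (c7 ⊕ 8c) ⊕ 65 = 4b ⊕ 65 = 2e
byte 1: (da ⊕ 8f) ⊕ 72 = 55 ⊕ 72 = 27
byte 2: (e8 ⊕ f1) ⊕ 72 = 19 ⊕ 72 = 6b
byte 3: (17 ⊕ 49) ⊕ 6f = 5e ⊕ 6f = 31
byte 4: (dd ⊕ 84) ⊕ 72 = 59 ⊕ 72 = 2b
byte 5: (e8 ⊕ ba) ⊕ 20 = 52 ⊕ 20 = 72
byte 6: (2a ⊕ 64) ⊕ 74 = 4e ⊕ 74 = 3a
byte 7: (f5 ⊕ 29) ⊕ 68 = dc ⊕ 68 = b4
byte 8: (8e ⊕ 9b) ⊕ 65 = 15 ⊕ 65 = 70
byte 9: (52 ⊕ 37) ⊕ 20 = 65 ⊕ 20 = 45

2e 27 6b 31 2b 72 3a b4 70 45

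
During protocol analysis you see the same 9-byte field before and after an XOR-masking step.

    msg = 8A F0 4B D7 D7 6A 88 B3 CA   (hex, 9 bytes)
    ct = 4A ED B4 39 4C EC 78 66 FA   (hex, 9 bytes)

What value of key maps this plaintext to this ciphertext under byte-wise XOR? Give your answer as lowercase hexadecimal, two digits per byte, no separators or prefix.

c01dffee9b86f0d530

Since ct = msg ⊕ key, XORing both sides with msg gives key = msg ⊕ ct.
8a XOR 4a = c0
f0 XOR ed = 1d
4b XOR b4 = ff
d7 XOR 39 = ee
d7 XOR 4c = 9b
6a XOR ec = 86
88 XOR 78 = f0
b3 XOR 66 = d5
ca XOR fa = 30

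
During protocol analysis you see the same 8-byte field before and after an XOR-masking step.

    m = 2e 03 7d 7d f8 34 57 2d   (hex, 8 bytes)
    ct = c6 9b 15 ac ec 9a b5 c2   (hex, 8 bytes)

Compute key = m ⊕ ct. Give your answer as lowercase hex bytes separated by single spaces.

e8 98 68 d1 14 ae e2 ef

Since ct = m ⊕ key, XORing both sides with m gives key = m ⊕ ct.
byte 0: 2e xor c6 = e8
byte 1: 03 xor 9b = 98
byte 2: 7d xor 15 = 68
byte 3: 7d xor ac = d1
byte 4: f8 xor ec = 14
byte 5: 34 xor 9a = ae
byte 6: 57 xor b5 = e2
byte 7: 2d xor c2 = ef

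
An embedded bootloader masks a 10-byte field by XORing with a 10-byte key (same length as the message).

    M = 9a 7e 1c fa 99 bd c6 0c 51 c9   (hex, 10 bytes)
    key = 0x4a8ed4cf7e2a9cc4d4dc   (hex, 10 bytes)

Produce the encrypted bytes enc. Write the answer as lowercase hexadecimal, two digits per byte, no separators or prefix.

9a ^ 4a = d0
7e ^ 8e = f0
1c ^ d4 = c8
fa ^ cf = 35
99 ^ 7e = e7
bd ^ 2a = 97
c6 ^ 9c = 5a
0c ^ c4 = c8
51 ^ d4 = 85
c9 ^ dc = 15

d0f0c835e7975ac88515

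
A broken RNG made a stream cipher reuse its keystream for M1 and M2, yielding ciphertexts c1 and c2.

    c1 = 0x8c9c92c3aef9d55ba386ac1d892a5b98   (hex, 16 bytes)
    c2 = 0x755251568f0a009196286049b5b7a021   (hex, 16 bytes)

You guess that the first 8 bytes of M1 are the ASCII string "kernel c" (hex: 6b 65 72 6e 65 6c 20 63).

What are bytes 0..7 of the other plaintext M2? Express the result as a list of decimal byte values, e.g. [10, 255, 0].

First, c1 ⊕ c2 = (M1 ⊕ K) ⊕ (M2 ⊕ K) = M1 ⊕ M2, so the key drops out. Then M2 = (M1 ⊕ M2) ⊕ M1 over the first 8 bytes.
byte 0: (8c ^ 75) ^ 6b = f9 ^ 6b = 92
byte 1: (9c ^ 52) ^ 65 = ce ^ 65 = ab
byte 2: (92 ^ 51) ^ 72 = c3 ^ 72 = b1
byte 3: (c3 ^ 56) ^ 6e = 95 ^ 6e = fb
byte 4: (ae ^ 8f) ^ 65 = 21 ^ 65 = 44
byte 5: (f9 ^ 0a) ^ 6c = f3 ^ 6c = 9f
byte 6: (d5 ^ 00) ^ 20 = d5 ^ 20 = f5
byte 7: (5b ^ 91) ^ 63 = ca ^ 63 = a9

[146, 171, 177, 251, 68, 159, 245, 169]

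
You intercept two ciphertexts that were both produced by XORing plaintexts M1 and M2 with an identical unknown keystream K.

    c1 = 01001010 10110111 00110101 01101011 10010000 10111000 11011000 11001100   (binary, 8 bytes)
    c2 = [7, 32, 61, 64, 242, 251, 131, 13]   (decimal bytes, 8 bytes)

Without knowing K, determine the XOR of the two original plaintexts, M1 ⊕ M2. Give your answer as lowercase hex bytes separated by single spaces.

4d 97 08 2b 62 43 5b c1

c1 ⊕ c2 = (M1 ⊕ K) ⊕ (M2 ⊕ K) = M1 ⊕ M2 — the shared key cancels under XOR.
 74 ⊕   7 =  77
183 ⊕  32 = 151
 53 ⊕  61 =   8
107 ⊕  64 =  43
144 ⊕ 242 =  98
184 ⊕ 251 =  67
216 ⊕ 131 =  91
204 ⊕  13 = 193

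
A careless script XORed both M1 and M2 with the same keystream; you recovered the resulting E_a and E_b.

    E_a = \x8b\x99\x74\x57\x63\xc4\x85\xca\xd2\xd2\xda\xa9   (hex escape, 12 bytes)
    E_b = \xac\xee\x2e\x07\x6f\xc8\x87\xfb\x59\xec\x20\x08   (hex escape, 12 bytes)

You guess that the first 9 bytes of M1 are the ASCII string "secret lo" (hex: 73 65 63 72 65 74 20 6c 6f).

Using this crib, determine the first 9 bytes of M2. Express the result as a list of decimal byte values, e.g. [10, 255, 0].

First, E_a ⊕ E_b = (M1 ⊕ K) ⊕ (M2 ⊕ K) = M1 ⊕ M2, so the key drops out. Then M2 = (M1 ⊕ M2) ⊕ M1 over the first 9 bytes.
byte 0: (8b XOR ac) XOR 73 = 27 XOR 73 = 54
byte 1: (99 XOR ee) XOR 65 = 77 XOR 65 = 12
byte 2: (74 XOR 2e) XOR 63 = 5a XOR 63 = 39
byte 3: (57 XOR 07) XOR 72 = 50 XOR 72 = 22
byte 4: (63 XOR 6f) XOR 65 = 0c XOR 65 = 69
byte 5: (c4 XOR c8) XOR 74 = 0c XOR 74 = 78
byte 6: (85 XOR 87) XOR 20 = 02 XOR 20 = 22
byte 7: (ca XOR fb) XOR 6c = 31 XOR 6c = 5d
byte 8: (d2 XOR 59) XOR 6f = 8b XOR 6f = e4

[84, 18, 57, 34, 105, 120, 34, 93, 228]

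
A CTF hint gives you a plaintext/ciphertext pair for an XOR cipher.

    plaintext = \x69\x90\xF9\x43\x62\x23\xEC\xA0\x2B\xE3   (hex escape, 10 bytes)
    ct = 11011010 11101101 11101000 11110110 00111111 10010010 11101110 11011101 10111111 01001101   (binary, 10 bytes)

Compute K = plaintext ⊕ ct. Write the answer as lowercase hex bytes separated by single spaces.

b3 7d 11 b5 5d b1 02 7d 94 ae

Since ct = plaintext ⊕ K, XORing both sides with plaintext gives K = plaintext ⊕ ct.
byte 0: 105 XOR 218 = 179
byte 1: 144 XOR 237 = 125
byte 2: 249 XOR 232 =  17
byte 3:  67 XOR 246 = 181
byte 4:  98 XOR  63 =  93
byte 5:  35 XOR 146 = 177
byte 6: 236 XOR 238 =   2
byte 7: 160 XOR 221 = 125
byte 8:  43 XOR 191 = 148
byte 9: 227 XOR  77 = 174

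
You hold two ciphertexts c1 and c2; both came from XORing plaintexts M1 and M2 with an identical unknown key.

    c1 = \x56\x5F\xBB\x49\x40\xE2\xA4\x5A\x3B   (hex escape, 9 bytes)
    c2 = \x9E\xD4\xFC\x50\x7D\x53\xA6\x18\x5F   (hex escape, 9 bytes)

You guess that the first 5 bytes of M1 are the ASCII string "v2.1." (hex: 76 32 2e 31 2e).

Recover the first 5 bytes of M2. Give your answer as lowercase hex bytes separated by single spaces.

First, c1 ⊕ c2 = (M1 ⊕ K) ⊕ (M2 ⊕ K) = M1 ⊕ M2, so the key drops out. Then M2 = (M1 ⊕ M2) ⊕ M1 over the first 5 bytes.
byte 0: (56 xor 9e) xor 76 = c8 xor 76 = be
byte 1: (5f xor d4) xor 32 = 8b xor 32 = b9
byte 2: (bb xor fc) xor 2e = 47 xor 2e = 69
byte 3: (49 xor 50) xor 31 = 19 xor 31 = 28
byte 4: (40 xor 7d) xor 2e = 3d xor 2e = 13

be b9 69 28 13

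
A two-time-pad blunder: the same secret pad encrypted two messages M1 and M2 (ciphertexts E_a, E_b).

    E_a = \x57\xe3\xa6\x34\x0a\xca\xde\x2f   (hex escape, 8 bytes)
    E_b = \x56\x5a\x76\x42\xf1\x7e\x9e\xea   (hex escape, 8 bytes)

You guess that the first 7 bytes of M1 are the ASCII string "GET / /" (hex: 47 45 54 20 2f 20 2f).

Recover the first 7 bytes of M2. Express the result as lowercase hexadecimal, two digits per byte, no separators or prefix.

46fc8456d4946f

First, E_a ⊕ E_b = (M1 ⊕ K) ⊕ (M2 ⊕ K) = M1 ⊕ M2, so the key drops out. Then M2 = (M1 ⊕ M2) ⊕ M1 over the first 7 bytes.
byte 0: (57 XOR 56) XOR 47 = 01 XOR 47 = 46
byte 1: (e3 XOR 5a) XOR 45 = b9 XOR 45 = fc
byte 2: (a6 XOR 76) XOR 54 = d0 XOR 54 = 84
byte 3: (34 XOR 42) XOR 20 = 76 XOR 20 = 56
byte 4: (0a XOR f1) XOR 2f = fb XOR 2f = d4
byte 5: (ca XOR 7e) XOR 20 = b4 XOR 20 = 94
byte 6: (de XOR 9e) XOR 2f = 40 XOR 2f = 6f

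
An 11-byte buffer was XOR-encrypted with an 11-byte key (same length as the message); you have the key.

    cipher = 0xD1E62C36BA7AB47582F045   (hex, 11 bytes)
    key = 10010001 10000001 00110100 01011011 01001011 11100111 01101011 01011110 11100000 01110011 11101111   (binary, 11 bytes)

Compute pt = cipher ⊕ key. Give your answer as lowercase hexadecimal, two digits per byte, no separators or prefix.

4067186df19ddf2b6283aa

d1 xor 91 = 40
e6 xor 81 = 67
2c xor 34 = 18
36 xor 5b = 6d
ba xor 4b = f1
7a xor e7 = 9d
b4 xor 6b = df
75 xor 5e = 2b
82 xor e0 = 62
f0 xor 73 = 83
45 xor ef = aa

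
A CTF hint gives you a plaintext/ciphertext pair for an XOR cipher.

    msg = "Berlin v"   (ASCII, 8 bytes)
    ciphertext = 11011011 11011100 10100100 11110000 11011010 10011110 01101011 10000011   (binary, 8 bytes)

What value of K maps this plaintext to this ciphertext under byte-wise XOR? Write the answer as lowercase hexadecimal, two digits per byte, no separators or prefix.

Since ciphertext = msg ⊕ K, XORing both sides with msg gives K = msg ⊕ ciphertext.
byte 0: 01000010 ⊕ 11011011 = 10011001
byte 1: 01100101 ⊕ 11011100 = 10111001
byte 2: 01110010 ⊕ 10100100 = 11010110
byte 3: 01101100 ⊕ 11110000 = 10011100
byte 4: 01101001 ⊕ 11011010 = 10110011
byte 5: 01101110 ⊕ 10011110 = 11110000
byte 6: 00100000 ⊕ 01101011 = 01001011
byte 7: 01110110 ⊕ 10000011 = 11110101

99b9d69cb3f04bf5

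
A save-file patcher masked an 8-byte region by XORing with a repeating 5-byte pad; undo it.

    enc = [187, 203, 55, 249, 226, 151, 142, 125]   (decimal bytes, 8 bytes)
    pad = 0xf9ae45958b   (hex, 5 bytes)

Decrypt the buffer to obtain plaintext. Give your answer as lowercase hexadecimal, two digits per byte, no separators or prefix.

4265726c696e2038

The 5-byte key repeats, so the effective keystream is f9 ae 45 95 8b f9 ae 45.
byte 0: 187 ^ 249 =  66
byte 1: 203 ^ 174 = 101
byte 2:  55 ^  69 = 114
byte 3: 249 ^ 149 = 108
byte 4: 226 ^ 139 = 105
byte 5: 151 ^ 249 = 110
byte 6: 142 ^ 174 =  32
byte 7: 125 ^  69 =  56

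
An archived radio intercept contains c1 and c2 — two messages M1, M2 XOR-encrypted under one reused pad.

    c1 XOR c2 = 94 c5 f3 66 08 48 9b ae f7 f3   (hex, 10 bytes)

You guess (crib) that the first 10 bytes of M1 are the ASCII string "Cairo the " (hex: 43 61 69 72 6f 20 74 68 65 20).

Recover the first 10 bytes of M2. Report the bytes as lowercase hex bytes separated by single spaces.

d7 a4 9a 14 67 68 ef c6 92 d3

Since c1 ⊕ c2 = M1 ⊕ M2, XORing with the guessed M1 bytes yields the corresponding M2 bytes: M2 = (c1 ⊕ c2) ⊕ M1.
10010100 XOR 01000011 = 11010111
11000101 XOR 01100001 = 10100100
11110011 XOR 01101001 = 10011010
01100110 XOR 01110010 = 00010100
00001000 XOR 01101111 = 01100111
01001000 XOR 00100000 = 01101000
10011011 XOR 01110100 = 11101111
10101110 XOR 01101000 = 11000110
11110111 XOR 01100101 = 10010010
11110011 XOR 00100000 = 11010011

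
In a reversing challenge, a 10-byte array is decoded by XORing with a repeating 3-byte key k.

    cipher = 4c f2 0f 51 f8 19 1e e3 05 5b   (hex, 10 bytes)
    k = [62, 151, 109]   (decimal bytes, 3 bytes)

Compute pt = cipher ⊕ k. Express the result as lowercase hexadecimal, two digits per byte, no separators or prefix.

7265626f6f7420746865

The 3-byte key repeats, so the effective keystream is 3e 97 6d 3e 97 6d 3e 97 6d 3e.
byte 0: 4c xor 3e = 72
byte 1: f2 xor 97 = 65
byte 2: 0f xor 6d = 62
byte 3: 51 xor 3e = 6f
byte 4: f8 xor 97 = 6f
byte 5: 19 xor 6d = 74
byte 6: 1e xor 3e = 20
byte 7: e3 xor 97 = 74
byte 8: 05 xor 6d = 68
byte 9: 5b xor 3e = 65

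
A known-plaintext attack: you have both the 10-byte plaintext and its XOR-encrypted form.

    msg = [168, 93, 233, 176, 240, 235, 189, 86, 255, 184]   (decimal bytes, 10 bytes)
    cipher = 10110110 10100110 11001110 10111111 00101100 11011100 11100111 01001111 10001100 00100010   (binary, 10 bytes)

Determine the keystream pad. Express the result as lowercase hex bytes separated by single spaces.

1e fb 27 0f dc 37 5a 19 73 9a

Since cipher = msg ⊕ pad, XORing both sides with msg gives pad = msg ⊕ cipher.
byte 0: a8 ⊕ b6 = 1e
byte 1: 5d ⊕ a6 = fb
byte 2: e9 ⊕ ce = 27
byte 3: b0 ⊕ bf = 0f
byte 4: f0 ⊕ 2c = dc
byte 5: eb ⊕ dc = 37
byte 6: bd ⊕ e7 = 5a
byte 7: 56 ⊕ 4f = 19
byte 8: ff ⊕ 8c = 73
byte 9: b8 ⊕ 22 = 9a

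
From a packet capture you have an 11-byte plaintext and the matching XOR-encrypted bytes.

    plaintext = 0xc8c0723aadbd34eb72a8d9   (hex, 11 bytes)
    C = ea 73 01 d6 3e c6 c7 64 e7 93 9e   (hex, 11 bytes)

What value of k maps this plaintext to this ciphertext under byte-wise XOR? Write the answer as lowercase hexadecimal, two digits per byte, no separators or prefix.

Since C = plaintext ⊕ k, XORing both sides with plaintext gives k = plaintext ⊕ C.
200 XOR 234 =  34
192 XOR 115 = 179
114 XOR   1 = 115
 58 XOR 214 = 236
173 XOR  62 = 147
189 XOR 198 = 123
 52 XOR 199 = 243
235 XOR 100 = 143
114 XOR 231 = 149
168 XOR 147 =  59
217 XOR 158 =  71

22b373ec937bf38f953b47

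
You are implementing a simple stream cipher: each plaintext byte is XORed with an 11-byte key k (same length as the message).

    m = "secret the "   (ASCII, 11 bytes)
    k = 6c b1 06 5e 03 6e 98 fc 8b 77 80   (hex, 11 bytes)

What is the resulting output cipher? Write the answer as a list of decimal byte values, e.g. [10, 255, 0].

[31, 212, 101, 44, 102, 26, 184, 136, 227, 18, 160]

73 ⊕ 6c = 1f
65 ⊕ b1 = d4
63 ⊕ 06 = 65
72 ⊕ 5e = 2c
65 ⊕ 03 = 66
74 ⊕ 6e = 1a
20 ⊕ 98 = b8
74 ⊕ fc = 88
68 ⊕ 8b = e3
65 ⊕ 77 = 12
20 ⊕ 80 = a0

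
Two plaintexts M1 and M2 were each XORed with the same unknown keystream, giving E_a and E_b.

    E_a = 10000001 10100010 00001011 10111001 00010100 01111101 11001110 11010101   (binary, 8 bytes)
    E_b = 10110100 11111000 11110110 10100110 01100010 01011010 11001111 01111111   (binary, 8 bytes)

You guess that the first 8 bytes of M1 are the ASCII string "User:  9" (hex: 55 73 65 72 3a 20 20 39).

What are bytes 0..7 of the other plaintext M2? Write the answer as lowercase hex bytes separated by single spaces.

First, E_a ⊕ E_b = (M1 ⊕ K) ⊕ (M2 ⊕ K) = M1 ⊕ M2, so the key drops out. Then M2 = (M1 ⊕ M2) ⊕ M1 over the first 8 bytes.
byte 0: (81 XOR b4) XOR 55 = 35 XOR 55 = 60
byte 1: (a2 XOR f8) XOR 73 = 5a XOR 73 = 29
byte 2: (0b XOR f6) XOR 65 = fd XOR 65 = 98
byte 3: (b9 XOR a6) XOR 72 = 1f XOR 72 = 6d
byte 4: (14 XOR 62) XOR 3a = 76 XOR 3a = 4c
byte 5: (7d XOR 5a) XOR 20 = 27 XOR 20 = 07
byte 6: (ce XOR cf) XOR 20 = 01 XOR 20 = 21
byte 7: (d5 XOR 7f) XOR 39 = aa XOR 39 = 93

60 29 98 6d 4c 07 21 93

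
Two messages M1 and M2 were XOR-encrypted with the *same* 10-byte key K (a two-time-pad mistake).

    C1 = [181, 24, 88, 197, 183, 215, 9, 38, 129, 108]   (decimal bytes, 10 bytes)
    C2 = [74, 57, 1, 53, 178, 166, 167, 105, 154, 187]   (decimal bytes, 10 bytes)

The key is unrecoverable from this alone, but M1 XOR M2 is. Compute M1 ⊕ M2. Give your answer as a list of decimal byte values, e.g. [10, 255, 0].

[255, 33, 89, 240, 5, 113, 174, 79, 27, 215]

C1 ⊕ C2 = (M1 ⊕ K) ⊕ (M2 ⊕ K) = M1 ⊕ M2 — the shared key cancels under XOR.
b5 XOR 4a = ff
18 XOR 39 = 21
58 XOR 01 = 59
c5 XOR 35 = f0
b7 XOR b2 = 05
d7 XOR a6 = 71
09 XOR a7 = ae
26 XOR 69 = 4f
81 XOR 9a = 1b
6c XOR bb = d7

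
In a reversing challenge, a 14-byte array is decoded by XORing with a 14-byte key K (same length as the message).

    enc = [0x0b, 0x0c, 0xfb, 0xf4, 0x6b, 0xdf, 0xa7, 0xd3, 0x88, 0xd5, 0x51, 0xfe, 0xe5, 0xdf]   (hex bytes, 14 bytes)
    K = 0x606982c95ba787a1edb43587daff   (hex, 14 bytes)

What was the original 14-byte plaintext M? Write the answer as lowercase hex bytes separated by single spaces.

6b 65 79 3d 30 78 20 72 65 61 64 79 3f 20

XOR is its own inverse, so applying the key byte-wise gives the result directly.
 11 ⊕  96 = 107
 12 ⊕ 105 = 101
251 ⊕ 130 = 121
244 ⊕ 201 =  61
107 ⊕  91 =  48
223 ⊕ 167 = 120
167 ⊕ 135 =  32
211 ⊕ 161 = 114
136 ⊕ 237 = 101
213 ⊕ 180 =  97
 81 ⊕  53 = 100
254 ⊕ 135 = 121
229 ⊕ 218 =  63
223 ⊕ 255 =  32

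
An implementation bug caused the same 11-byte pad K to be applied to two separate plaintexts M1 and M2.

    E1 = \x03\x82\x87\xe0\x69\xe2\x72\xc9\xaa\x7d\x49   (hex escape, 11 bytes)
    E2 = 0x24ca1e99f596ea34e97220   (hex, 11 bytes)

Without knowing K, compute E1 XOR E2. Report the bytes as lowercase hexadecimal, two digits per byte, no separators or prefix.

274899799c7498fd430f69

E1 ⊕ E2 = (M1 ⊕ K) ⊕ (M2 ⊕ K) = M1 ⊕ M2 — the shared key cancels under XOR.
03 XOR 24 = 27
82 XOR ca = 48
87 XOR 1e = 99
e0 XOR 99 = 79
69 XOR f5 = 9c
e2 XOR 96 = 74
72 XOR ea = 98
c9 XOR 34 = fd
aa XOR e9 = 43
7d XOR 72 = 0f
49 XOR 20 = 69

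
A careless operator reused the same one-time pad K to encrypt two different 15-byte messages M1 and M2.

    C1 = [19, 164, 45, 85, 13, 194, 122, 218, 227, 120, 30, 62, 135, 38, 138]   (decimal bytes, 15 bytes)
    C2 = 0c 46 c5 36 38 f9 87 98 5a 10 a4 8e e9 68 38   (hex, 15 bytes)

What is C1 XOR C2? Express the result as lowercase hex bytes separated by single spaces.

1f e2 e8 63 35 3b fd 42 b9 68 ba b0 6e 4e b2

C1 ⊕ C2 = (M1 ⊕ K) ⊕ (M2 ⊕ K) = M1 ⊕ M2 — the shared key cancels under XOR.
byte 0: 13 ⊕ 0c = 1f
byte 1: a4 ⊕ 46 = e2
byte 2: 2d ⊕ c5 = e8
byte 3: 55 ⊕ 36 = 63
byte 4: 0d ⊕ 38 = 35
byte 5: c2 ⊕ f9 = 3b
byte 6: 7a ⊕ 87 = fd
byte 7: da ⊕ 98 = 42
byte 8: e3 ⊕ 5a = b9
byte 9: 78 ⊕ 10 = 68
byte 10: 1e ⊕ a4 = ba
byte 11: 3e ⊕ 8e = b0
byte 12: 87 ⊕ e9 = 6e
byte 13: 26 ⊕ 68 = 4e
byte 14: 8a ⊕ 38 = b2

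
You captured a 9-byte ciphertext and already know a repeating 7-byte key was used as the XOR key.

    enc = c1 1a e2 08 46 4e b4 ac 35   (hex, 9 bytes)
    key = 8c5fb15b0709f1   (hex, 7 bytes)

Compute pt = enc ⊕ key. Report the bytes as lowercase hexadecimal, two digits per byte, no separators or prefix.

The 7-byte key repeats, so the effective keystream is 8c 5f b1 5b 07 09 f1 8c 5f.
byte 0: c1 ⊕ 8c = 4d
byte 1: 1a ⊕ 5f = 45
byte 2: e2 ⊕ b1 = 53
byte 3: 08 ⊕ 5b = 53
byte 4: 46 ⊕ 07 = 41
byte 5: 4e ⊕ 09 = 47
byte 6: b4 ⊕ f1 = 45
byte 7: ac ⊕ 8c = 20
byte 8: 35 ⊕ 5f = 6a

4d455353414745206a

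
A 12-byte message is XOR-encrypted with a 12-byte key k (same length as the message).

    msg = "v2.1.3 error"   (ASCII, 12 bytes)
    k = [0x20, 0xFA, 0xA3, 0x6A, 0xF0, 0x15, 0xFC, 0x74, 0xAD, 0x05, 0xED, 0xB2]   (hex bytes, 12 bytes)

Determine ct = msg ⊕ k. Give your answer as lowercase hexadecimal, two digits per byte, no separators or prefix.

56c88d5bde26dc11df7782c0

XOR is its own inverse, so applying the key byte-wise gives the result directly.
76 ⊕ 20 = 56
32 ⊕ fa = c8
2e ⊕ a3 = 8d
31 ⊕ 6a = 5b
2e ⊕ f0 = de
33 ⊕ 15 = 26
20 ⊕ fc = dc
65 ⊕ 74 = 11
72 ⊕ ad = df
72 ⊕ 05 = 77
6f ⊕ ed = 82
72 ⊕ b2 = c0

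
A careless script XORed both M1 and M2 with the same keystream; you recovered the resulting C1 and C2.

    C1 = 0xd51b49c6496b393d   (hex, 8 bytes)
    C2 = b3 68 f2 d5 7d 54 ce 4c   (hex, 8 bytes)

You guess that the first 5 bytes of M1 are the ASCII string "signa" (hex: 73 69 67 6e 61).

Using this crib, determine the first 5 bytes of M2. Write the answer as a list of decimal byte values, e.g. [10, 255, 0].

[21, 26, 220, 125, 85]

First, C1 ⊕ C2 = (M1 ⊕ K) ⊕ (M2 ⊕ K) = M1 ⊕ M2, so the key drops out. Then M2 = (M1 ⊕ M2) ⊕ M1 over the first 5 bytes.
byte 0: (d5 xor b3) xor 73 = 66 xor 73 = 15
byte 1: (1b xor 68) xor 69 = 73 xor 69 = 1a
byte 2: (49 xor f2) xor 67 = bb xor 67 = dc
byte 3: (c6 xor d5) xor 6e = 13 xor 6e = 7d
byte 4: (49 xor 7d) xor 61 = 34 xor 61 = 55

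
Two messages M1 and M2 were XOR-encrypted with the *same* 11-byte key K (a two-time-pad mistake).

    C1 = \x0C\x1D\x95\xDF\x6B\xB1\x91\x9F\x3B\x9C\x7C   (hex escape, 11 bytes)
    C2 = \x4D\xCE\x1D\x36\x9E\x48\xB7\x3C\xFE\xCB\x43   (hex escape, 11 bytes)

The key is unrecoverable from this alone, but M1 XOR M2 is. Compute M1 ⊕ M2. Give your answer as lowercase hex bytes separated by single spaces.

41 d3 88 e9 f5 f9 26 a3 c5 57 3f

C1 ⊕ C2 = (M1 ⊕ K) ⊕ (M2 ⊕ K) = M1 ⊕ M2 — the shared key cancels under XOR.
byte 0: 00001100 XOR 01001101 = 01000001
byte 1: 00011101 XOR 11001110 = 11010011
byte 2: 10010101 XOR 00011101 = 10001000
byte 3: 11011111 XOR 00110110 = 11101001
byte 4: 01101011 XOR 10011110 = 11110101
byte 5: 10110001 XOR 01001000 = 11111001
byte 6: 10010001 XOR 10110111 = 00100110
byte 7: 10011111 XOR 00111100 = 10100011
byte 8: 00111011 XOR 11111110 = 11000101
byte 9: 10011100 XOR 11001011 = 01010111
byte 10: 01111100 XOR 01000011 = 00111111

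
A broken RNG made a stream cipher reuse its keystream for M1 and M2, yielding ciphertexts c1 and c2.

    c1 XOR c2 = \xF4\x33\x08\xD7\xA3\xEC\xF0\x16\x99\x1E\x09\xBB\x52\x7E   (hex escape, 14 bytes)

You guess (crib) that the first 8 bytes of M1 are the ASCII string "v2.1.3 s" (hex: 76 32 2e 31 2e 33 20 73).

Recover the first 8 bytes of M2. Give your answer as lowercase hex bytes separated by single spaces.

82 01 26 e6 8d df d0 65

Since c1 ⊕ c2 = M1 ⊕ M2, XORing with the guessed M1 bytes yields the corresponding M2 bytes: M2 = (c1 ⊕ c2) ⊕ M1.
11110100 ^ 01110110 = 10000010
00110011 ^ 00110010 = 00000001
00001000 ^ 00101110 = 00100110
11010111 ^ 00110001 = 11100110
10100011 ^ 00101110 = 10001101
11101100 ^ 00110011 = 11011111
11110000 ^ 00100000 = 11010000
00010110 ^ 01110011 = 01100101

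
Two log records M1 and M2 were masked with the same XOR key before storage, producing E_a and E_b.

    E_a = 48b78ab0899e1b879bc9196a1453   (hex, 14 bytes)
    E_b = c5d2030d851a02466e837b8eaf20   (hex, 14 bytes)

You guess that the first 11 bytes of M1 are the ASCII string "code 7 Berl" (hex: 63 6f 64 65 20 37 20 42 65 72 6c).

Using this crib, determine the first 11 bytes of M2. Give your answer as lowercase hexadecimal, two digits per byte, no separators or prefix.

First, E_a ⊕ E_b = (M1 ⊕ K) ⊕ (M2 ⊕ K) = M1 ⊕ M2, so the key drops out. Then M2 = (M1 ⊕ M2) ⊕ M1 over the first 11 bytes.
byte 0: (48 xor c5) xor 63 = 8d xor 63 = ee
byte 1: (b7 xor d2) xor 6f = 65 xor 6f = 0a
byte 2: (8a xor 03) xor 64 = 89 xor 64 = ed
byte 3: (b0 xor 0d) xor 65 = bd xor 65 = d8
byte 4: (89 xor 85) xor 20 = 0c xor 20 = 2c
byte 5: (9e xor 1a) xor 37 = 84 xor 37 = b3
byte 6: (1b xor 02) xor 20 = 19 xor 20 = 39
byte 7: (87 xor 46) xor 42 = c1 xor 42 = 83
byte 8: (9b xor 6e) xor 65 = f5 xor 65 = 90
byte 9: (c9 xor 83) xor 72 = 4a xor 72 = 38
byte 10: (19 xor 7b) xor 6c = 62 xor 6c = 0e

ee0aedd82cb3398390380e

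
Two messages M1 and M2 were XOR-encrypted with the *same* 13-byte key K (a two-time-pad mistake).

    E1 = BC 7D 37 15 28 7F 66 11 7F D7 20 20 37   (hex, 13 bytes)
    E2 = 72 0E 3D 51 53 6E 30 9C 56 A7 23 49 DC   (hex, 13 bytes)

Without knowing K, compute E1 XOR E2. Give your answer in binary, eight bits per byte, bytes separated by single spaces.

11001110 01110011 00001010 01000100 01111011 00010001 01010110 10001101 00101001 01110000 00000011 01101001 11101011

E1 ⊕ E2 = (M1 ⊕ K) ⊕ (M2 ⊕ K) = M1 ⊕ M2 — the shared key cancels under XOR.
bc ^ 72 = ce
7d ^ 0e = 73
37 ^ 3d = 0a
15 ^ 51 = 44
28 ^ 53 = 7b
7f ^ 6e = 11
66 ^ 30 = 56
11 ^ 9c = 8d
7f ^ 56 = 29
d7 ^ a7 = 70
20 ^ 23 = 03
20 ^ 49 = 69
37 ^ dc = eb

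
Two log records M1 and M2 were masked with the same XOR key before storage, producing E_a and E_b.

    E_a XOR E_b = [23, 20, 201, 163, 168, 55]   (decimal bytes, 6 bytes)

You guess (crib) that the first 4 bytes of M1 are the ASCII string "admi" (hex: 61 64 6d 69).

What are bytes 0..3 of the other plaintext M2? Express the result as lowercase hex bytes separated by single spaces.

76 70 a4 ca

Since E_a ⊕ E_b = M1 ⊕ M2, XORing with the guessed M1 bytes yields the corresponding M2 bytes: M2 = (E_a ⊕ E_b) ⊕ M1.
17 ⊕ 61 = 76
14 ⊕ 64 = 70
c9 ⊕ 6d = a4
a3 ⊕ 69 = ca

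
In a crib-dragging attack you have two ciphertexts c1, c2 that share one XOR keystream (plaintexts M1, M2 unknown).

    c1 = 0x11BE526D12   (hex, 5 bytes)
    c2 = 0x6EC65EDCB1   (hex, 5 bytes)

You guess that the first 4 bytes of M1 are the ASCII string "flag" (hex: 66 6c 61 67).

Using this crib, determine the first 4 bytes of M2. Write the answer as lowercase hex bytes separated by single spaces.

First, c1 ⊕ c2 = (M1 ⊕ K) ⊕ (M2 ⊕ K) = M1 ⊕ M2, so the key drops out. Then M2 = (M1 ⊕ M2) ⊕ M1 over the first 4 bytes.
byte 0: (11 ⊕ 6e) ⊕ 66 = 7f ⊕ 66 = 19
byte 1: (be ⊕ c6) ⊕ 6c = 78 ⊕ 6c = 14
byte 2: (52 ⊕ 5e) ⊕ 61 = 0c ⊕ 61 = 6d
byte 3: (6d ⊕ dc) ⊕ 67 = b1 ⊕ 67 = d6

19 14 6d d6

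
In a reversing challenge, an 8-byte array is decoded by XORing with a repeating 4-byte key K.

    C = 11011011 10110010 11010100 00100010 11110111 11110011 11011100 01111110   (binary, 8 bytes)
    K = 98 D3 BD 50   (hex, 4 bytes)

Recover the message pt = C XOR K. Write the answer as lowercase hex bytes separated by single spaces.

The 4-byte key repeats, so the effective keystream is 98 d3 bd 50 98 d3 bd 50.
byte 0: db xor 98 = 43
byte 1: b2 xor d3 = 61
byte 2: d4 xor bd = 69
byte 3: 22 xor 50 = 72
byte 4: f7 xor 98 = 6f
byte 5: f3 xor d3 = 20
byte 6: dc xor bd = 61
byte 7: 7e xor 50 = 2e

43 61 69 72 6f 20 61 2e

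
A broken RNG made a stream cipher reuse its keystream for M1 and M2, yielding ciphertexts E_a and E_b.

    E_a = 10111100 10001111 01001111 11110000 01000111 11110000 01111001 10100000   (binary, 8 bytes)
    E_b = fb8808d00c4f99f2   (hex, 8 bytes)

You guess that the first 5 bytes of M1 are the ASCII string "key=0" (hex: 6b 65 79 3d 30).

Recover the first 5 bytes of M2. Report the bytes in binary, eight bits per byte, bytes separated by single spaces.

First, E_a ⊕ E_b = (M1 ⊕ K) ⊕ (M2 ⊕ K) = M1 ⊕ M2, so the key drops out. Then M2 = (M1 ⊕ M2) ⊕ M1 over the first 5 bytes.
byte 0: (bc xor fb) xor 6b = 47 xor 6b = 2c
byte 1: (8f xor 88) xor 65 = 07 xor 65 = 62
byte 2: (4f xor 08) xor 79 = 47 xor 79 = 3e
byte 3: (f0 xor d0) xor 3d = 20 xor 3d = 1d
byte 4: (47 xor 0c) xor 30 = 4b xor 30 = 7b

00101100 01100010 00111110 00011101 01111011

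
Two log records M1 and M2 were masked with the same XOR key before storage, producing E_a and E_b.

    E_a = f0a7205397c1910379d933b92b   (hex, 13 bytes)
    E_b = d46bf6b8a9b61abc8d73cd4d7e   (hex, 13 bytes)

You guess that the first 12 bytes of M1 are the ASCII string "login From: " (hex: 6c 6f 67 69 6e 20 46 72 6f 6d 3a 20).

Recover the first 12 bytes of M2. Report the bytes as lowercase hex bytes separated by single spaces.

First, E_a ⊕ E_b = (M1 ⊕ K) ⊕ (M2 ⊕ K) = M1 ⊕ M2, so the key drops out. Then M2 = (M1 ⊕ M2) ⊕ M1 over the first 12 bytes.
byte 0: (f0 xor d4) xor 6c = 24 xor 6c = 48
byte 1: (a7 xor 6b) xor 6f = cc xor 6f = a3
byte 2: (20 xor f6) xor 67 = d6 xor 67 = b1
byte 3: (53 xor b8) xor 69 = eb xor 69 = 82
byte 4: (97 xor a9) xor 6e = 3e xor 6e = 50
byte 5: (c1 xor b6) xor 20 = 77 xor 20 = 57
byte 6: (91 xor 1a) xor 46 = 8b xor 46 = cd
byte 7: (03 xor bc) xor 72 = bf xor 72 = cd
byte 8: (79 xor 8d) xor 6f = f4 xor 6f = 9b
byte 9: (d9 xor 73) xor 6d = aa xor 6d = c7
byte 10: (33 xor cd) xor 3a = fe xor 3a = c4
byte 11: (b9 xor 4d) xor 20 = f4 xor 20 = d4

48 a3 b1 82 50 57 cd cd 9b c7 c4 d4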